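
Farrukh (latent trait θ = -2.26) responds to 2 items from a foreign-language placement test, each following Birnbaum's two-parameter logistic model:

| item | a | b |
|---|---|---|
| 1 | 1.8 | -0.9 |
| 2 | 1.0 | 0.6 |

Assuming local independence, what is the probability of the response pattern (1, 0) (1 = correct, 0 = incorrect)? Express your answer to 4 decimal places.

P(θ) = 1 / (1 + exp(−a(θ − b)))
P_1 = 1/(1+e^{2.4480}) = 0.0796
P_2 = 1/(1+e^{2.8600}) = 0.0542
L = P_1 × (1−P_2) = 0.0796 × 0.9458 = 0.07527

0.0753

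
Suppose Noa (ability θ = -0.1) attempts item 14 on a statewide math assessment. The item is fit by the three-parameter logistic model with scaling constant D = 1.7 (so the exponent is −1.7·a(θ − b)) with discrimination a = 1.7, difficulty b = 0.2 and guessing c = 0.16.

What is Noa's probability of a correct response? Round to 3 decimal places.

0.409

P(θ) = c + (1 − c) · 1 / (1 + exp(−D·a(θ − b)))
Exponent: 1.7 × 1.7 × (-0.1 − 0.2) = -0.8670
1/(1 + e^{0.8670}) = 0.2959
P = 0.16 + 0.84 × 0.2959 = 0.4085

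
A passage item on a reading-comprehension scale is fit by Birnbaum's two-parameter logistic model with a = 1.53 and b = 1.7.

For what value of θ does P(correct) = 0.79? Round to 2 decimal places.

P(θ) = 1 / (1 + exp(−a(θ − b)))
logit = ln(0.7900/0.2100) = 1.3249
θ = b + logit/(a) = 1.7 + 1.3249/1.5300 = 2.5660

2.57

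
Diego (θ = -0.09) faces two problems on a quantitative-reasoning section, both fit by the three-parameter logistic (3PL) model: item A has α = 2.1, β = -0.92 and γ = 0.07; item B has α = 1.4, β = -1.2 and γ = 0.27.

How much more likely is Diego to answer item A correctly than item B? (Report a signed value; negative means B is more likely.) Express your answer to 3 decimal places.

-0.011

P(θ) = γ + (1 − γ) · 1 / (1 + exp(−α(θ − β)))
P_A = 0.8615
P_B = 0.8726
P_A − P_B = -0.0111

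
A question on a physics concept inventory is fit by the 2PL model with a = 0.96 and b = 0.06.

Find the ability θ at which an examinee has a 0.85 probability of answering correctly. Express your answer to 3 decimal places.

1.867

P(θ) = 1 / (1 + exp(−a(θ − b)))
logit = ln(0.8500/0.1500) = 1.7346
θ = b + logit/(a) = 0.06 + 1.7346/0.9600 = 1.8669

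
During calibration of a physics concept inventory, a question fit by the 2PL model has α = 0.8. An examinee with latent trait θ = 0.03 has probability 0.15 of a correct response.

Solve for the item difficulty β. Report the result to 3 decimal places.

2.198

P(θ) = 1 / (1 + exp(−α(θ − β)))
logit(0.15) = ln(0.15/0.85) = -1.7346
β = θ − logit/(α) = 0.03 − (-1.7346)/0.8000 = 2.1983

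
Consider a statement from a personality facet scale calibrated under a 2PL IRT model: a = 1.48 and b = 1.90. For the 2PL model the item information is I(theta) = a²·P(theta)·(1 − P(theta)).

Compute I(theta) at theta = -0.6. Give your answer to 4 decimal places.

P = 1/(1+e^{3.7000}) = 0.0241
P(1−P) = 0.0241 × 0.9759 = 0.0235
I = a² × P(1−P) = 1.48² × 0.0235 = 0.05157

0.0516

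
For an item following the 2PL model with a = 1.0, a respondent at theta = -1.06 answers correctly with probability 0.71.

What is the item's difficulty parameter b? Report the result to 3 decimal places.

P(theta) = 1 / (1 + exp(−a(theta − b)))
logit(0.71) = ln(0.71/0.29) = 0.8954
b = theta − logit/(a) = -1.06 − 0.8954/1.0000 = -1.9554

-1.955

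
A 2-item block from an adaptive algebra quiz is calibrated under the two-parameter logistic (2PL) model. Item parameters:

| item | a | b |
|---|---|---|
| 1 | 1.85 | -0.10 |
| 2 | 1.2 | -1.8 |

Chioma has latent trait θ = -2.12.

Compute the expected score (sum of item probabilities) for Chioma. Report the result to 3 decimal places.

0.428

P(θ) = 1 / (1 + exp(−a(θ − b)))
P_1 = 1/(1+e^{3.7370}) = 0.0233
P_2 = 1/(1+e^{0.3840}) = 0.4052
E[score] = 0.0233 + 0.4052 = 0.4284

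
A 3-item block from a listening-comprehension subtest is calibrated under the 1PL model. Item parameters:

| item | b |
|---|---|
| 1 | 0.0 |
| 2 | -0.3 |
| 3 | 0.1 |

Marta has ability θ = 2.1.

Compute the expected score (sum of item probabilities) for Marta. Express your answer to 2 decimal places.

P(θ) = 1 / (1 + exp(−(θ − b)))
P_1 = 1/(1+e^{-2.1000}) = 0.8909
P_2 = 1/(1+e^{-2.4000}) = 0.9168
P_3 = 1/(1+e^{-2.0000}) = 0.8808
E[score] = 0.8909 + 0.9168 + 0.8808 = 2.6885

2.69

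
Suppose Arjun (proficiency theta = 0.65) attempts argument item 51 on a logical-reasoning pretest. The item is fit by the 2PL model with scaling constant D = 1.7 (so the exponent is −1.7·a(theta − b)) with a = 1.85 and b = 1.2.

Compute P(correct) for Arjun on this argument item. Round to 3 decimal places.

0.151

P(theta) = 1 / (1 + exp(−D·a(theta − b)))
Exponent: 1.7 × 1.85 × (0.65 − 1.2) = -1.7297
1/(1 + e^{1.7297}) = 0.1506
P = 0.1506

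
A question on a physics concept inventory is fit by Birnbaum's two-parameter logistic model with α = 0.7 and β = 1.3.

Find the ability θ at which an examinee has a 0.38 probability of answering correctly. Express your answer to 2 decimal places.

0.60

P(θ) = 1 / (1 + exp(−α(θ − β)))
logit = ln(0.3800/0.6200) = -0.4895
θ = β + logit/(α) = 1.3 + (-0.4895)/0.7000 = 0.6006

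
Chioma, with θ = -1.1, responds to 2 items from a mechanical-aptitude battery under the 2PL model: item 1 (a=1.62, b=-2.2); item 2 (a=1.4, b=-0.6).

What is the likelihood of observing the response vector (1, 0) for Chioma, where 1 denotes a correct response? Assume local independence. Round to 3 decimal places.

0.572

P(θ) = 1 / (1 + exp(−a(θ − b)))
P_1 = 1/(1+e^{-1.7820}) = 0.8559
P_2 = 1/(1+e^{0.7000}) = 0.3318
L = P_1 × (1−P_2) = 0.8559 × 0.6682 = 0.57193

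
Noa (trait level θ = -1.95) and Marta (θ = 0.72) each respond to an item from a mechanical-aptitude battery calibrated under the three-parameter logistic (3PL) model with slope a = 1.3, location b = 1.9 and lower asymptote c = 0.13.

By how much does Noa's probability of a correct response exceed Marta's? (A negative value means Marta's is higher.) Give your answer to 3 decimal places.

P(θ) = c + (1 − c) · 1 / (1 + exp(−a(θ − b)))
P(Noa) = 0.1358  [exponent -5.0050]
P(Marta) = 0.2843  [exponent -1.5340]
Difference = 0.1358 − 0.2843 = -0.1486

-0.149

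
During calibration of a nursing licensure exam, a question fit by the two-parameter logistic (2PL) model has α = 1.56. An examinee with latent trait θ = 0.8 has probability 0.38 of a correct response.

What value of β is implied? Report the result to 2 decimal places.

1.11

P(θ) = 1 / (1 + exp(−α(θ − β)))
logit(0.38) = ln(0.38/0.62) = -0.4895
β = θ − logit/(α) = 0.8 − (-0.4895)/1.5600 = 1.1138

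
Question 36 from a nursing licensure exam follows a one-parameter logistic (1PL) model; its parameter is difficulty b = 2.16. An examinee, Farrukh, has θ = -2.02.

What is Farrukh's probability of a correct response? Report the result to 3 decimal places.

0.015

P(θ) = 1 / (1 + exp(−(θ − b)))
Exponent: (-2.02 − 2.16) = -4.1800
1/(1 + e^{4.1800}) = 0.0151
P = 0.0151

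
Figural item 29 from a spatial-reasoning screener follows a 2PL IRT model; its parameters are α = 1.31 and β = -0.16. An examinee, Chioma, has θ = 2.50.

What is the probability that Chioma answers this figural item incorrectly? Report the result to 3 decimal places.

P(θ) = 1 / (1 + exp(−α(θ − β)))
Exponent: 1.31 × (2.50 − (-0.16)) = 3.4846
1/(1 + e^{-3.4846}) = 0.9702
P(incorrect) = 1 − 0.9702 = 0.0298

0.030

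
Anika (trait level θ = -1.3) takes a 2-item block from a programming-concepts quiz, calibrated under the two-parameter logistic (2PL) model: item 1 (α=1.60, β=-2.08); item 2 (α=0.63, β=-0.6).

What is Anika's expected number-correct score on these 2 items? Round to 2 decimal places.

1.17

P(θ) = 1 / (1 + exp(−α(θ − β)))
P_1 = 1/(1+e^{-1.2480}) = 0.7770
P_2 = 1/(1+e^{0.4410}) = 0.3915
E[score] = 0.7770 + 0.3915 = 1.1685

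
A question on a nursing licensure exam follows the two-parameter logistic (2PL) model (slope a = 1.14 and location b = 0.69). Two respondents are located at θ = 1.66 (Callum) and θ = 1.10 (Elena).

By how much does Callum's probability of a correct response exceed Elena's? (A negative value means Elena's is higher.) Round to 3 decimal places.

P(θ) = 1 / (1 + exp(−a(θ − b)))
P(Callum) = 0.7513  [exponent 1.1058]
P(Elena) = 0.6148  [exponent 0.4674]
Difference = 0.7513 − 0.6148 = 0.1366

0.137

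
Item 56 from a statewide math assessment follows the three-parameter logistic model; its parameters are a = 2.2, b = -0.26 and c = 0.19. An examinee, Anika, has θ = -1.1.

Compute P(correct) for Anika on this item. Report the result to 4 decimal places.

0.3002

P(θ) = c + (1 − c) · 1 / (1 + exp(−a(θ − b)))
Exponent: 2.2 × (-1.1 − (-0.26)) = -1.8480
1/(1 + e^{1.8480}) = 0.1361
P = 0.19 + 0.81 × 0.1361 = 0.3002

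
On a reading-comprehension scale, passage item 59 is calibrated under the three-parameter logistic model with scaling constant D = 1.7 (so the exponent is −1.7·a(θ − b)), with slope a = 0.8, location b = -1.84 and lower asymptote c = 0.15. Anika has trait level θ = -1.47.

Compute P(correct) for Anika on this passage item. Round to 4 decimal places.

P(θ) = c + (1 − c) · 1 / (1 + exp(−D·a(θ − b)))
Exponent: 1.7 × 0.8 × (-1.47 − (-1.84)) = 0.5032
1/(1 + e^{-0.5032}) = 0.6232
P = 0.15 + 0.85 × 0.6232 = 0.6797

0.6797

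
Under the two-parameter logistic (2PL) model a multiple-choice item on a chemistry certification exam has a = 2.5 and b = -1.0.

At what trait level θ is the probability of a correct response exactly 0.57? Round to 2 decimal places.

-0.89

P(θ) = 1 / (1 + exp(−a(θ − b)))
logit = ln(0.5700/0.4300) = 0.2819
θ = b + logit/(a) = -1.0 + 0.2819/2.5000 = -0.8873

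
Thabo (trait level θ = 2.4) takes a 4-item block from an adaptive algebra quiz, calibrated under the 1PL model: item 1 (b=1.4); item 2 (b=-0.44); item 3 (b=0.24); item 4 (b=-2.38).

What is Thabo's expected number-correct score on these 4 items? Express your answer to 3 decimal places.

3.564

P(θ) = 1 / (1 + exp(−(θ − b)))
P_1 = 1/(1+e^{-1.0000}) = 0.7311
P_2 = 1/(1+e^{-2.8400}) = 0.9448
P_3 = 1/(1+e^{-2.1600}) = 0.8966
P_4 = 1/(1+e^{-4.7800}) = 0.9917
E[score] = 0.7311 + 0.9448 + 0.8966 + 0.9917 = 3.5641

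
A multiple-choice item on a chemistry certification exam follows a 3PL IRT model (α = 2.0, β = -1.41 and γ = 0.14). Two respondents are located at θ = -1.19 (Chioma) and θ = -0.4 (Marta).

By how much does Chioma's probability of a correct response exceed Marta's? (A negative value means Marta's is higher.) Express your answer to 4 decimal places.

-0.2362

P(θ) = γ + (1 − γ) · 1 / (1 + exp(−α(θ − β)))
P(Chioma) = 0.6631  [exponent 0.4400]
P(Marta) = 0.8993  [exponent 2.0200]
Difference = 0.6631 − 0.8993 = -0.2362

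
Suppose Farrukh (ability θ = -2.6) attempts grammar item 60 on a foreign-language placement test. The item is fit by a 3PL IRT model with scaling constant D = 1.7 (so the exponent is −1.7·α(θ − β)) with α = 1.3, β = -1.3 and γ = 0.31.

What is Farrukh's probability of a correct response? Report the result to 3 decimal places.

P(θ) = γ + (1 − γ) · 1 / (1 + exp(−D·α(θ − β)))
Exponent: 1.7 × 1.3 × (-2.6 − (-1.3)) = -2.8730
1/(1 + e^{2.8730}) = 0.0535
P = 0.31 + 0.69 × 0.0535 = 0.3469

0.347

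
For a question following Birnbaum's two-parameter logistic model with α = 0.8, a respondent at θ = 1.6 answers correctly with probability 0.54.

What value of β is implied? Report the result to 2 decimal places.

1.40

P(θ) = 1 / (1 + exp(−α(θ − β)))
logit(0.54) = ln(0.54/0.46) = 0.1603
β = θ − logit/(α) = 1.6 − 0.1603/0.8000 = 1.3996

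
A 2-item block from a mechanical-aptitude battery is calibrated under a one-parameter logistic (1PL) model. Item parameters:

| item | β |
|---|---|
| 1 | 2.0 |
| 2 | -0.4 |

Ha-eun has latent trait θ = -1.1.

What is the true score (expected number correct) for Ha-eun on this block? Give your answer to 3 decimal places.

P(θ) = 1 / (1 + exp(−(θ − β)))
P_1 = 1/(1+e^{3.1000}) = 0.0431
P_2 = 1/(1+e^{0.7000}) = 0.3318
E[score] = 0.0431 + 0.3318 = 0.3749

0.375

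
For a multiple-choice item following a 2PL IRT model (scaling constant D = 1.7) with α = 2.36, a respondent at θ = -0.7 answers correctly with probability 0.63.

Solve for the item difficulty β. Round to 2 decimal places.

-0.83

P(θ) = 1 / (1 + exp(−D·α(θ − β)))
logit(0.63) = ln(0.63/0.37) = 0.5322
β = θ − logit/(1.7·α) = -0.7 − 0.5322/4.0120 = -0.8327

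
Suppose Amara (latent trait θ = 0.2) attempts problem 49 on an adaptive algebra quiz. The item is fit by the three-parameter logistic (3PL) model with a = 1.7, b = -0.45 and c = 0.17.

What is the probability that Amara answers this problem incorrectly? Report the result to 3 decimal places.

P(θ) = c + (1 − c) · 1 / (1 + exp(−a(θ − b)))
Exponent: 1.7 × (0.2 − (-0.45)) = 1.1050
1/(1 + e^{-1.1050}) = 0.7512
P = 0.17 + 0.83 × 0.7512 = 0.7935
P(incorrect) = 1 − 0.7935 = 0.2065

0.207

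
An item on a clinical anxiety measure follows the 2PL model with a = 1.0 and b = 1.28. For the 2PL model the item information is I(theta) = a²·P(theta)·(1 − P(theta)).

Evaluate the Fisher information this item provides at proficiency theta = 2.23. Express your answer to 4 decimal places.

0.2011

P = 1/(1+e^{-0.9500}) = 0.7211
P(1−P) = 0.7211 × 0.2789 = 0.2011
I = a² × P(1−P) = 1.0² × 0.2011 = 0.20111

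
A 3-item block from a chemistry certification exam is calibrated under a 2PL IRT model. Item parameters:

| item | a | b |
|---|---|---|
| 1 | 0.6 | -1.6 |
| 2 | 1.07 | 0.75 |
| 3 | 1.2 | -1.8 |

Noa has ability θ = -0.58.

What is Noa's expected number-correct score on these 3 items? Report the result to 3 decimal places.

P(θ) = 1 / (1 + exp(−a(θ − b)))
P_1 = 1/(1+e^{-0.6120}) = 0.6484
P_2 = 1/(1+e^{1.4231}) = 0.1942
P_3 = 1/(1+e^{-1.4640}) = 0.8121
E[score] = 0.6484 + 0.1942 + 0.8121 = 1.6547

1.655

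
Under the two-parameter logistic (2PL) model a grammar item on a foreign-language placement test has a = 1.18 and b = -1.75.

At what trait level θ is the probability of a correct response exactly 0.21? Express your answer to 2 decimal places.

-2.87

P(θ) = 1 / (1 + exp(−a(θ − b)))
logit = ln(0.2100/0.7900) = -1.3249
θ = b + logit/(a) = -1.75 + (-1.3249)/1.1800 = -2.8728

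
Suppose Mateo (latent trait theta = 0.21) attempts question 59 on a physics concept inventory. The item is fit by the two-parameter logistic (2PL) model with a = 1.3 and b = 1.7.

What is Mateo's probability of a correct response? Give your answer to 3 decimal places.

P(theta) = 1 / (1 + exp(−a(theta − b)))
Exponent: 1.3 × (0.21 − 1.7) = -1.9370
1/(1 + e^{1.9370}) = 0.1260

0.126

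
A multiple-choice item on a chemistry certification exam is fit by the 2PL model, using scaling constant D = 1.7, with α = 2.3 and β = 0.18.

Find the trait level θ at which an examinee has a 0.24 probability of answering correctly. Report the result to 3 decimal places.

P(θ) = 1 / (1 + exp(−D·α(θ − β)))
logit = ln(0.2400/0.7600) = -1.1527
θ = β + logit/(1.7·α) = 0.18 + (-1.1527)/3.9100 = -0.1148

-0.115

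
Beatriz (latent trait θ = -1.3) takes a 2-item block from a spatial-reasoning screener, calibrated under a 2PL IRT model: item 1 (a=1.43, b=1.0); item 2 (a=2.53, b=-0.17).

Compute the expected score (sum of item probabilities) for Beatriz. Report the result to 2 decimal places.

P(θ) = 1 / (1 + exp(−a(θ − b)))
P_1 = 1/(1+e^{3.2890}) = 0.0360
P_2 = 1/(1+e^{2.8589}) = 0.0542
E[score] = 0.0360 + 0.0542 = 0.0902

0.09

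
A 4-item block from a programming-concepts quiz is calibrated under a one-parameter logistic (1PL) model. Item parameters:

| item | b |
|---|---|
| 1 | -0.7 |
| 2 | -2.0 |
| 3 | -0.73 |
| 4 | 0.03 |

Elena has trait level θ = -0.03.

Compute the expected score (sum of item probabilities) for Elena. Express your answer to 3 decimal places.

2.692

P(θ) = 1 / (1 + exp(−(θ − b)))
P_1 = 1/(1+e^{-0.6700}) = 0.6615
P_2 = 1/(1+e^{-1.9700}) = 0.8776
P_3 = 1/(1+e^{-0.7000}) = 0.6682
P_4 = 1/(1+e^{0.0600}) = 0.4850
E[score] = 0.6615 + 0.8776 + 0.6682 + 0.4850 = 2.6923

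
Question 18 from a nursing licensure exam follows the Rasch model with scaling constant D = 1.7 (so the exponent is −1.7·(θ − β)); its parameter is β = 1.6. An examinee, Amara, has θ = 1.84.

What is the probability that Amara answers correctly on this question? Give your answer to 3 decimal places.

0.601

P(θ) = 1 / (1 + exp(−D·(θ − β)))
Exponent: 1.7 × (1.84 − 1.6) = 0.4080
1/(1 + e^{-0.4080}) = 0.6006
P = 0.6006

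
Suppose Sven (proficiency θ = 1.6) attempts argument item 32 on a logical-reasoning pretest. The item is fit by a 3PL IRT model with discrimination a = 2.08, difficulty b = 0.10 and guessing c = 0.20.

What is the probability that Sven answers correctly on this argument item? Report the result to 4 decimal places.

P(θ) = c + (1 − c) · 1 / (1 + exp(−a(θ − b)))
Exponent: 2.08 × (1.6 − 0.10) = 3.1200
1/(1 + e^{-3.1200}) = 0.9577
P = 0.20 + 0.80 × 0.9577 = 0.9662

0.9662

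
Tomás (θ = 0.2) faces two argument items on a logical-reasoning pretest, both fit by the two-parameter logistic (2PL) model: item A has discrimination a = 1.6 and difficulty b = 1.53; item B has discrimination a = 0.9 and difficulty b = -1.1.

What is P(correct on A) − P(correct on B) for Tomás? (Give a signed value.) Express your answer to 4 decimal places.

-0.6567

P(θ) = 1 / (1 + exp(−a(θ − b)))
P_A = 0.1064
P_B = 0.7631
P_A − P_B = -0.6567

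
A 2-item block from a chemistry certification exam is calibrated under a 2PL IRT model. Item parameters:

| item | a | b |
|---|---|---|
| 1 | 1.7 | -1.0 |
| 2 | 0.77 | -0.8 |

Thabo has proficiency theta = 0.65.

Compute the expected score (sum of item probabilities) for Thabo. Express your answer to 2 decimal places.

P(theta) = 1 / (1 + exp(−a(theta − b)))
P_1 = 1/(1+e^{-2.8050}) = 0.9429
P_2 = 1/(1+e^{-1.1165}) = 0.7533
E[score] = 0.9429 + 0.7533 = 1.6963

1.70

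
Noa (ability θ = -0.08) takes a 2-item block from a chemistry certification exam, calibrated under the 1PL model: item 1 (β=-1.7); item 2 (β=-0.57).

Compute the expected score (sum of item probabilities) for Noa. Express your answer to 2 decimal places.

1.45

P(θ) = 1 / (1 + exp(−(θ − β)))
P_1 = 1/(1+e^{-1.6200}) = 0.8348
P_2 = 1/(1+e^{-0.4900}) = 0.6201
E[score] = 0.8348 + 0.6201 = 1.4549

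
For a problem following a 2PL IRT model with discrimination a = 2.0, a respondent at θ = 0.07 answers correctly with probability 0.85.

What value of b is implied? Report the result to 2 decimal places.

P(θ) = 1 / (1 + exp(−a(θ − b)))
logit(0.85) = ln(0.85/0.15) = 1.7346
b = θ − logit/(a) = 0.07 − 1.7346/2.0000 = -0.7973

-0.80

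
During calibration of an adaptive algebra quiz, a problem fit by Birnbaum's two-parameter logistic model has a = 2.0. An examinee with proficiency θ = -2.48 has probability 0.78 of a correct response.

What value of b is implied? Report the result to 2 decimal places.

P(θ) = 1 / (1 + exp(−a(θ − b)))
logit(0.78) = ln(0.78/0.22) = 1.2657
b = θ − logit/(a) = -2.48 − 1.2657/2.0000 = -3.1128

-3.11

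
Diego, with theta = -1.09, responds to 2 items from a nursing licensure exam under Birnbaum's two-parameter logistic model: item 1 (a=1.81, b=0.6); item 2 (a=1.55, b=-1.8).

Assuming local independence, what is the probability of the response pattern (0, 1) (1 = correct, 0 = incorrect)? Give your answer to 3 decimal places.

P(theta) = 1 / (1 + exp(−a(theta − b)))
P_1 = 1/(1+e^{3.0589}) = 0.0448
P_2 = 1/(1+e^{-1.1005}) = 0.7504
L = (1−P_1) × P_2 = 0.9552 × 0.7504 = 0.71671

0.717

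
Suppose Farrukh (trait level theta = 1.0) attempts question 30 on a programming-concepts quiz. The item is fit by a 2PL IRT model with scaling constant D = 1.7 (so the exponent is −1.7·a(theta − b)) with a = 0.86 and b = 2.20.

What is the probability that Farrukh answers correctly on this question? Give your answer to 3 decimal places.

P(theta) = 1 / (1 + exp(−D·a(theta − b)))
Exponent: 1.7 × 0.86 × (1.0 − 2.20) = -1.7544
1/(1 + e^{1.7544}) = 0.1475
P = 0.1475

0.147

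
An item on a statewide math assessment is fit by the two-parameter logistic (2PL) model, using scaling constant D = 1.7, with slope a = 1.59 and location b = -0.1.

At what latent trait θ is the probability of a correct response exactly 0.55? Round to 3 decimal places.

-0.026

P(θ) = 1 / (1 + exp(−D·a(θ − b)))
logit = ln(0.5500/0.4500) = 0.2007
θ = b + logit/(1.7·a) = -0.1 + 0.2007/2.7030 = -0.0258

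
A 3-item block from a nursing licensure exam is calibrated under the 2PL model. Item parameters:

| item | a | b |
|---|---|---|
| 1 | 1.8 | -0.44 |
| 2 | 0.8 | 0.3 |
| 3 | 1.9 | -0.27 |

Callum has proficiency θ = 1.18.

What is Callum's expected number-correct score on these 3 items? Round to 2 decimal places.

P(θ) = 1 / (1 + exp(−a(θ − b)))
P_1 = 1/(1+e^{-2.9160}) = 0.9486
P_2 = 1/(1+e^{-0.7040}) = 0.6691
P_3 = 1/(1+e^{-2.7550}) = 0.9402
E[score] = 0.9486 + 0.6691 + 0.9402 = 2.5579

2.56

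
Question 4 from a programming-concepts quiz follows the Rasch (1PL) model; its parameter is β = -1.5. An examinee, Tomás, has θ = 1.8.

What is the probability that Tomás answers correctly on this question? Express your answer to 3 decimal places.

0.964

P(θ) = 1 / (1 + exp(−(θ − β)))
Exponent: (1.8 − (-1.5)) = 3.3000
1/(1 + e^{-3.3000}) = 0.9644
P = 0.9644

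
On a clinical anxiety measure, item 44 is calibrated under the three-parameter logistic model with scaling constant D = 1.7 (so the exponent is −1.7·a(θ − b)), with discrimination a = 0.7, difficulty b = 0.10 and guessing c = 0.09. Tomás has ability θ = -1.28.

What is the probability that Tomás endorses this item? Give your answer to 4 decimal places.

0.2376

P(θ) = c + (1 − c) · 1 / (1 + exp(−D·a(θ − b)))
Exponent: 1.7 × 0.7 × (-1.28 − 0.10) = -1.6422
1/(1 + e^{1.6422}) = 0.1622
P = 0.09 + 0.91 × 0.1622 = 0.2376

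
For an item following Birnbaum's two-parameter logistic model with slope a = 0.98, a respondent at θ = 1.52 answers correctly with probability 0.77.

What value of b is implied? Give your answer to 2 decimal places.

P(θ) = 1 / (1 + exp(−a(θ − b)))
logit(0.77) = ln(0.77/0.23) = 1.2083
b = θ − logit/(a) = 1.52 − 1.2083/0.9800 = 0.2870

0.29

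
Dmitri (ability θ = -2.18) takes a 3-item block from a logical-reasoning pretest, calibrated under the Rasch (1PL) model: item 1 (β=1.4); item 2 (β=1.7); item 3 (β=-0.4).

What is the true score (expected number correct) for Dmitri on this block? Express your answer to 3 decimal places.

P(θ) = 1 / (1 + exp(−(θ − β)))
P_1 = 1/(1+e^{3.5800}) = 0.0271
P_2 = 1/(1+e^{3.8800}) = 0.0202
P_3 = 1/(1+e^{1.7800}) = 0.1443
E[score] = 0.0271 + 0.0202 + 0.1443 = 0.1917

0.192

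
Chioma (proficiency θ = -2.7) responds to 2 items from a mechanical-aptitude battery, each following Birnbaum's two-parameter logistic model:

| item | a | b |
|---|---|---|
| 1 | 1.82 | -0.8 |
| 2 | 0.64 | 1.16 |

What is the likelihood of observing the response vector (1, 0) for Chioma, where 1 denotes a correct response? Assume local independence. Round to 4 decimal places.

0.0282

P(θ) = 1 / (1 + exp(−a(θ − b)))
P_1 = 1/(1+e^{3.4580}) = 0.0305
P_2 = 1/(1+e^{2.4704}) = 0.0780
L = P_1 × (1−P_2) = 0.0305 × 0.9220 = 0.02815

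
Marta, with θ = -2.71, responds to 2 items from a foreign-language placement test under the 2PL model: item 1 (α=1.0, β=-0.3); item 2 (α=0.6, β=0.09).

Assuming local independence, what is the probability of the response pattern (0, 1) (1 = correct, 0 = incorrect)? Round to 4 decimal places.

0.1441

P(θ) = 1 / (1 + exp(−α(θ − β)))
P_1 = 1/(1+e^{2.4100}) = 0.0824
P_2 = 1/(1+e^{1.6800}) = 0.1571
L = (1−P_1) × P_2 = 0.9176 × 0.1571 = 0.14415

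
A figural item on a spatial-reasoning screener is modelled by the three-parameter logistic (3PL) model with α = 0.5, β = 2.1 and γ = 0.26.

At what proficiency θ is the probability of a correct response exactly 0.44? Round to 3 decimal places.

P(θ) = γ + (1 − γ) · 1 / (1 + exp(−α(θ − β)))
Remove guessing floor: (0.44 − 0.26)/(1 − 0.26) = 0.2432
logit = ln(0.2432/0.7568) = -1.1350
θ = β + logit/(α) = 2.1 + (-1.1350)/0.5000 = -0.1700

-0.170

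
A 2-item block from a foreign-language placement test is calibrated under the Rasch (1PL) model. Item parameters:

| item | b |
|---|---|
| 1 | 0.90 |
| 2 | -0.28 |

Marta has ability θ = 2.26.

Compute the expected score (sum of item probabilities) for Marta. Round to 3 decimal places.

1.723

P(θ) = 1 / (1 + exp(−(θ − b)))
P_1 = 1/(1+e^{-1.3600}) = 0.7958
P_2 = 1/(1+e^{-2.5400}) = 0.9269
E[score] = 0.7958 + 0.9269 = 1.7227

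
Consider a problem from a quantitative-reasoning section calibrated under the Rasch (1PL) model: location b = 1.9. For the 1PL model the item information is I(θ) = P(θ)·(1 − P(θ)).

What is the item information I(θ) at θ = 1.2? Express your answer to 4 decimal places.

0.2217

P = 1/(1+e^{0.7000}) = 0.3318
P(1−P) = 0.3318 × 0.6682 = 0.2217
I = P(1−P) = 0.22171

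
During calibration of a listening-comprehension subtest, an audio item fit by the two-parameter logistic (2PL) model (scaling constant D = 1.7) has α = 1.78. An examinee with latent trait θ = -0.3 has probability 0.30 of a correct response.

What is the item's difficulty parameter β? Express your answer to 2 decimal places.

-0.02

P(θ) = 1 / (1 + exp(−D·α(θ − β)))
logit(0.30) = ln(0.30/0.70) = -0.8473
β = θ − logit/(1.7·α) = -0.3 − (-0.8473)/3.0260 = -0.0200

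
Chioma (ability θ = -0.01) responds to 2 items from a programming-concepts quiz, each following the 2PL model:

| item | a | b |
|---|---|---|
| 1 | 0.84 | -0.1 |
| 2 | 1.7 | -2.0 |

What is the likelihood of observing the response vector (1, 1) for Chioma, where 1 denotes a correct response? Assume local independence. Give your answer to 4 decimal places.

P(θ) = 1 / (1 + exp(−a(θ − b)))
P_1 = 1/(1+e^{-0.0756}) = 0.5189
P_2 = 1/(1+e^{-3.3830}) = 0.9672
L = P_1 × P_2 = 0.5189 × 0.9672 = 0.50186

0.5019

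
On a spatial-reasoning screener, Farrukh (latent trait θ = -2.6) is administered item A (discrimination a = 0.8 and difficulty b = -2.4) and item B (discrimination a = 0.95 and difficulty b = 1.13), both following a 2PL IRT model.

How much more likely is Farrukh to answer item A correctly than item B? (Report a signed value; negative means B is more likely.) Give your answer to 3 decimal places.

0.432

P(θ) = 1 / (1 + exp(−a(θ − b)))
P_A = 0.4601
P_B = 0.0281
P_A − P_B = 0.4320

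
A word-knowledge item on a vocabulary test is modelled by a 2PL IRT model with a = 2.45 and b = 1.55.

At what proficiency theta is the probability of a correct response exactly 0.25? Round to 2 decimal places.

1.10

P(theta) = 1 / (1 + exp(−a(theta − b)))
logit = ln(0.2500/0.7500) = -1.0986
theta = b + logit/(a) = 1.55 + (-1.0986)/2.4500 = 1.1016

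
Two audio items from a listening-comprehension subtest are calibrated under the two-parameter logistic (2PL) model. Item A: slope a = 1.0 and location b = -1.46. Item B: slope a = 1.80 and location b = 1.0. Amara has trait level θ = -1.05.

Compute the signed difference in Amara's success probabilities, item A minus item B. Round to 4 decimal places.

P(θ) = 1 / (1 + exp(−a(θ − b)))
P_A = 0.6011
P_B = 0.0244
P_A − P_B = 0.5767

0.5767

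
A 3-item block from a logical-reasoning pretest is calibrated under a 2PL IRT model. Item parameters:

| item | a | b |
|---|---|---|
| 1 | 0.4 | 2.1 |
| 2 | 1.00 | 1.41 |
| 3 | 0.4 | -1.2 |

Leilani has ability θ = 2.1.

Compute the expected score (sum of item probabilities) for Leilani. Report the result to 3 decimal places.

1.955

P(θ) = 1 / (1 + exp(−a(θ − b)))
P_1 = 1/(1+e^{0.0000}) = 0.5000
P_2 = 1/(1+e^{-0.6900}) = 0.6660
P_3 = 1/(1+e^{-1.3200}) = 0.7892
E[score] = 0.5000 + 0.6660 + 0.7892 = 1.9551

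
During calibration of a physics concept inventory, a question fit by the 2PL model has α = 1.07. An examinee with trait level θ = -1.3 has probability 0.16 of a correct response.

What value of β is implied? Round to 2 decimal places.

P(θ) = 1 / (1 + exp(−α(θ − β)))
logit(0.16) = ln(0.16/0.84) = -1.6582
β = θ − logit/(α) = -1.3 − (-1.6582)/1.0700 = 0.2497

0.25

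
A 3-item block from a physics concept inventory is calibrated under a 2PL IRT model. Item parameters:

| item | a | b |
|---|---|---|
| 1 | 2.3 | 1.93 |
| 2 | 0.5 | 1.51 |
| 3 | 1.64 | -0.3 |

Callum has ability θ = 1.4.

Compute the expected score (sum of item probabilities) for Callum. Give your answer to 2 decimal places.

1.66

P(θ) = 1 / (1 + exp(−a(θ − b)))
P_1 = 1/(1+e^{1.2190}) = 0.2281
P_2 = 1/(1+e^{0.0550}) = 0.4863
P_3 = 1/(1+e^{-2.7880}) = 0.9420
E[score] = 0.2281 + 0.4863 + 0.9420 = 1.6564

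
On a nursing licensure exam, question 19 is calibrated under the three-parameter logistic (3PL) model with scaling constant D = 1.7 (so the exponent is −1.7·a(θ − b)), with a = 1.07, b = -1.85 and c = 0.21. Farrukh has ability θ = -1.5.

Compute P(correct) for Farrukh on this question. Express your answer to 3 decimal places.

P(θ) = c + (1 − c) · 1 / (1 + exp(−D·a(θ − b)))
Exponent: 1.7 × 1.07 × (-1.5 − (-1.85)) = 0.6367
1/(1 + e^{-0.6367}) = 0.6540
P = 0.21 + 0.79 × 0.6540 = 0.7267

0.727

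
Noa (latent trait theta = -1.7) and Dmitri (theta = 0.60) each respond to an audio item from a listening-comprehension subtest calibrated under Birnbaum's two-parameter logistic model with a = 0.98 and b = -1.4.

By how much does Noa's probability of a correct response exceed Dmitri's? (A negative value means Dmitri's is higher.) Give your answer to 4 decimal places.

P(theta) = 1 / (1 + exp(−a(theta − b)))
P(Noa) = 0.4270  [exponent -0.2940]
P(Dmitri) = 0.8765  [exponent 1.9600]
Difference = 0.4270 − 0.8765 = -0.4495

-0.4495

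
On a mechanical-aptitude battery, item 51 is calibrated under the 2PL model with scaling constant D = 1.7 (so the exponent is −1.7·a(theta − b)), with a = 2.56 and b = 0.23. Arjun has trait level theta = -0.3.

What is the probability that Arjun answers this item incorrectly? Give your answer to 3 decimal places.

0.909

P(theta) = 1 / (1 + exp(−D·a(theta − b)))
Exponent: 1.7 × 2.56 × (-0.3 − 0.23) = -2.3066
1/(1 + e^{2.3066}) = 0.0906
P = 0.0906
P(incorrect) = 1 − 0.0906 = 0.9094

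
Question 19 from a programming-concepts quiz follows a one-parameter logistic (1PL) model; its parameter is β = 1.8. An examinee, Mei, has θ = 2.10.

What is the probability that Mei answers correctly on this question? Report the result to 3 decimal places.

P(θ) = 1 / (1 + exp(−(θ − β)))
Exponent: (2.10 − 1.8) = 0.3000
1/(1 + e^{-0.3000}) = 0.5744
P = 0.5744

0.574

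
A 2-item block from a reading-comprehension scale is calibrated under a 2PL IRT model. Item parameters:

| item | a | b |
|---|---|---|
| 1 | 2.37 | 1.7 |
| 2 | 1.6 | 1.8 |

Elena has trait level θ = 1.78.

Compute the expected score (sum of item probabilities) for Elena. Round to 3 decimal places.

1.039

P(θ) = 1 / (1 + exp(−a(θ − b)))
P_1 = 1/(1+e^{-0.1896}) = 0.5473
P_2 = 1/(1+e^{0.0320}) = 0.4920
E[score] = 0.5473 + 0.4920 = 1.0393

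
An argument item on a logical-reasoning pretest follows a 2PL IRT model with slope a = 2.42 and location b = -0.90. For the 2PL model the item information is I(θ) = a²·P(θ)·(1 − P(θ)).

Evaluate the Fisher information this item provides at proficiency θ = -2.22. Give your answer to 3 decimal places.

P = 1/(1+e^{3.1944}) = 0.0394
P(1−P) = 0.0394 × 0.9606 = 0.0378
I = a² × P(1−P) = 2.42² × 0.0378 = 0.22153

0.222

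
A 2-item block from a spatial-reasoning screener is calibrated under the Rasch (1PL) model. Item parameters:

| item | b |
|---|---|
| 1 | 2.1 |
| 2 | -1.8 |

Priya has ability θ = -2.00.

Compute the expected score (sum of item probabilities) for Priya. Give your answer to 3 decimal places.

0.466

P(θ) = 1 / (1 + exp(−(θ − b)))
P_1 = 1/(1+e^{4.1000}) = 0.0163
P_2 = 1/(1+e^{0.2000}) = 0.4502
E[score] = 0.0163 + 0.4502 = 0.4665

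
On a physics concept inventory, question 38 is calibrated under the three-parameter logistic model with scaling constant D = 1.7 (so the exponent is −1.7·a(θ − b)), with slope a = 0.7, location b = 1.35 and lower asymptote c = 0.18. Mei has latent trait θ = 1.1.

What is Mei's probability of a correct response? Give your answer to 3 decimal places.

0.529

P(θ) = c + (1 − c) · 1 / (1 + exp(−D·a(θ − b)))
Exponent: 1.7 × 0.7 × (1.1 − 1.35) = -0.2975
1/(1 + e^{0.2975}) = 0.4262
P = 0.18 + 0.82 × 0.4262 = 0.5295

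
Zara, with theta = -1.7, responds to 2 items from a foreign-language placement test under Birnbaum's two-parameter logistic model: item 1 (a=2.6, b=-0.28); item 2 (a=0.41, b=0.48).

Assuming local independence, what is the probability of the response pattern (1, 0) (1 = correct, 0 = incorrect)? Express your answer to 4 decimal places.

0.0173

P(theta) = 1 / (1 + exp(−a(theta − b)))
P_1 = 1/(1+e^{3.6920}) = 0.0243
P_2 = 1/(1+e^{0.8938}) = 0.2903
L = P_1 × (1−P_2) = 0.0243 × 0.7097 = 0.01726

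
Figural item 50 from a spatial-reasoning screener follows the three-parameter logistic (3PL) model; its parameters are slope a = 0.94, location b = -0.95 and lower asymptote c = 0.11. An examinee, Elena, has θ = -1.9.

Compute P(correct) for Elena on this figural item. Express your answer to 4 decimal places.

P(θ) = c + (1 − c) · 1 / (1 + exp(−a(θ − b)))
Exponent: 0.94 × (-1.9 − (-0.95)) = -0.8930
1/(1 + e^{0.8930}) = 0.2905
P = 0.11 + 0.89 × 0.2905 = 0.3685

0.3685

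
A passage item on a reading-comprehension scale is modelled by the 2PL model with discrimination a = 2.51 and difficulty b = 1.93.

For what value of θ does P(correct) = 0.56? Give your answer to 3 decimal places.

P(θ) = 1 / (1 + exp(−a(θ − b)))
logit = ln(0.5600/0.4400) = 0.2412
θ = b + logit/(a) = 1.93 + 0.2412/2.5100 = 2.0261

2.026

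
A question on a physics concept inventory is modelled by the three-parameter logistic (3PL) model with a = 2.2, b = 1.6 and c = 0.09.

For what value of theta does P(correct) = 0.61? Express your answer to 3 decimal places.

P(theta) = c + (1 − c) · 1 / (1 + exp(−a(theta − b)))
Remove guessing floor: (0.61 − 0.09)/(1 − 0.09) = 0.5714
logit = ln(0.5714/0.4286) = 0.2877
theta = b + logit/(a) = 1.6 + 0.2877/2.2000 = 1.7308

1.731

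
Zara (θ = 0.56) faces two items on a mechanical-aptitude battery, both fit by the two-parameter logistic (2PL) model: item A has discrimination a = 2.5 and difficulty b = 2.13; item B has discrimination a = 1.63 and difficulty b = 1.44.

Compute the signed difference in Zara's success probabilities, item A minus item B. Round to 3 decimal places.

P(θ) = 1 / (1 + exp(−a(θ − b)))
P_A = 0.0194
P_B = 0.1924
P_A − P_B = -0.1731

-0.173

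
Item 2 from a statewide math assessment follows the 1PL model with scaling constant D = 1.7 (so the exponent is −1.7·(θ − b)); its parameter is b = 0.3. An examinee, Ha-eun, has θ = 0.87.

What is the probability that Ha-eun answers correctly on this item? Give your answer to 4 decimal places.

P(θ) = 1 / (1 + exp(−D·(θ − b)))
Exponent: 1.7 × (0.87 − 0.3) = 0.9690
1/(1 + e^{-0.9690}) = 0.7249
P = 0.7249

0.7249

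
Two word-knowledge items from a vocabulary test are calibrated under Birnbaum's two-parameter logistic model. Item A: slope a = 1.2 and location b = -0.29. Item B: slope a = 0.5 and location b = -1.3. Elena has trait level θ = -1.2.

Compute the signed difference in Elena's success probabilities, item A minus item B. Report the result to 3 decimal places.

P(θ) = 1 / (1 + exp(−a(θ − b)))
P_A = 0.2512
P_B = 0.5125
P_A − P_B = -0.2613

-0.261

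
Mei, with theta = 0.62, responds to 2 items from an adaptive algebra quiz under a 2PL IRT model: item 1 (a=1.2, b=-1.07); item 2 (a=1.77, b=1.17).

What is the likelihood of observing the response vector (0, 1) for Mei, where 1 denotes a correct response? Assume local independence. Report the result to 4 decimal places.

P(theta) = 1 / (1 + exp(−a(theta − b)))
P_1 = 1/(1+e^{-2.0280}) = 0.8837
P_2 = 1/(1+e^{0.9735}) = 0.2742
L = (1−P_1) × P_2 = 0.1163 × 0.2742 = 0.03189

0.0319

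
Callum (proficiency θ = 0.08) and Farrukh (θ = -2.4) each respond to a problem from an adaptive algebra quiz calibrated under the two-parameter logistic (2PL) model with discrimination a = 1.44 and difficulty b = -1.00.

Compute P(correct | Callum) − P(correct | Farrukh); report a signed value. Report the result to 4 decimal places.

P(θ) = 1 / (1 + exp(−a(θ − b)))
P(Callum) = 0.8257  [exponent 1.5552]
P(Farrukh) = 0.1175  [exponent -2.0160]
Difference = 0.8257 − 0.1175 = 0.7081

0.7081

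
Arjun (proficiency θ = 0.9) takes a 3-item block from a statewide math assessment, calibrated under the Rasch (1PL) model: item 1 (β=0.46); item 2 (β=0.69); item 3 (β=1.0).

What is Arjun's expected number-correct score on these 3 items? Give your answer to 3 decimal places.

1.636

P(θ) = 1 / (1 + exp(−(θ − β)))
P_1 = 1/(1+e^{-0.4400}) = 0.6083
P_2 = 1/(1+e^{-0.2100}) = 0.5523
P_3 = 1/(1+e^{0.1000}) = 0.4750
E[score] = 0.6083 + 0.5523 + 0.4750 = 1.6356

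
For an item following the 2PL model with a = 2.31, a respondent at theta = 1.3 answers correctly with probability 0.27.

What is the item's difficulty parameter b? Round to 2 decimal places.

1.73

P(theta) = 1 / (1 + exp(−a(theta − b)))
logit(0.27) = ln(0.27/0.73) = -0.9946
b = theta − logit/(a) = 1.3 − (-0.9946)/2.3100 = 1.7306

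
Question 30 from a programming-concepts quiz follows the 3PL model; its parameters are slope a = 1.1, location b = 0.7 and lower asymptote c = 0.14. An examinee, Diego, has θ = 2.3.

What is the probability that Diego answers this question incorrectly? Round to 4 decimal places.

0.1262

P(θ) = c + (1 − c) · 1 / (1 + exp(−a(θ − b)))
Exponent: 1.1 × (2.3 − 0.7) = 1.7600
1/(1 + e^{-1.7600}) = 0.8532
P = 0.14 + 0.86 × 0.8532 = 0.8738
P(incorrect) = 1 − 0.8738 = 0.1262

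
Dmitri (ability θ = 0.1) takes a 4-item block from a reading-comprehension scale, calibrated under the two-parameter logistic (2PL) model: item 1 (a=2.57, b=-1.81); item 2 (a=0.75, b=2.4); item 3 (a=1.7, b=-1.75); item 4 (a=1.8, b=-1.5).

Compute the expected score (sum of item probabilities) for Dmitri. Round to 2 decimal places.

P(θ) = 1 / (1 + exp(−a(θ − b)))
P_1 = 1/(1+e^{-4.9087}) = 0.9927
P_2 = 1/(1+e^{1.7250}) = 0.1512
P_3 = 1/(1+e^{-3.1450}) = 0.9587
P_4 = 1/(1+e^{-2.8800}) = 0.9468
E[score] = 0.9927 + 0.1512 + 0.9587 + 0.9468 = 3.0495

3.05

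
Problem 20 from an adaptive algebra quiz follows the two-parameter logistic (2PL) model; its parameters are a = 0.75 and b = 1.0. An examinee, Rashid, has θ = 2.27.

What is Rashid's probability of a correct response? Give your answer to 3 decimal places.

0.722

P(θ) = 1 / (1 + exp(−a(θ − b)))
Exponent: 0.75 × (2.27 − 1.0) = 0.9525
1/(1 + e^{-0.9525}) = 0.7216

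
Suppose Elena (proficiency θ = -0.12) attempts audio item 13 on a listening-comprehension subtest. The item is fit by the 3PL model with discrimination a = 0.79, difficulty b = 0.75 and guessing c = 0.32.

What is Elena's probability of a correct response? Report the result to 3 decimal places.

0.548

P(θ) = c + (1 − c) · 1 / (1 + exp(−a(θ − b)))
Exponent: 0.79 × (-0.12 − 0.75) = -0.6873
1/(1 + e^{0.6873}) = 0.3346
P = 0.32 + 0.68 × 0.3346 = 0.5476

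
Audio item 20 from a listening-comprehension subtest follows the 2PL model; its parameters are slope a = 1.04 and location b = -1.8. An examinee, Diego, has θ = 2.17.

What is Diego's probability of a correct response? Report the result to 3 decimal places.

0.984

P(θ) = 1 / (1 + exp(−a(θ − b)))
Exponent: 1.04 × (2.17 − (-1.8)) = 4.1288
1/(1 + e^{-4.1288}) = 0.9842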